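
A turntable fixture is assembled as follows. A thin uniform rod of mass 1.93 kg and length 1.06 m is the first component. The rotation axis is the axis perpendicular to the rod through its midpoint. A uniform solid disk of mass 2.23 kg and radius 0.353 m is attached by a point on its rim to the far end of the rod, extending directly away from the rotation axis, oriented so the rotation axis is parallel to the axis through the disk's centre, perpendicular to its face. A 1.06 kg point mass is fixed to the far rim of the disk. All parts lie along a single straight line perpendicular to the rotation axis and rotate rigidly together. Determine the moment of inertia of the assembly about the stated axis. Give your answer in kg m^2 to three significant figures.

Thin rod: I_cm = (1/12)ML² = (1/12)(1.93)(1.06)² = 0.18071 kg m^2; axis through the centre, so I = 0.18071 kg m^2.
Solid disk: I_cm = (1/2)MR² = (1/2)(2.23)(0.353)² = 0.13894 kg m^2; centre at d = 0.53 + 0.353 = 0.883 m, so the parallel axis theorem gives I = 0.13894 + (2.23)(0.883)² = 1.8776 kg m^2.
Point mass: I_cm = 0; centre at d = 0.53 + 0.353 + 0.353 = 1.236 m, so the parallel axis theorem gives I = 0 + (1.06)(1.236)² = 1.6194 kg m^2.
Total I = 0.18071 + 1.8776 + 1.6194 = 3.6777 kg m^2.

3.68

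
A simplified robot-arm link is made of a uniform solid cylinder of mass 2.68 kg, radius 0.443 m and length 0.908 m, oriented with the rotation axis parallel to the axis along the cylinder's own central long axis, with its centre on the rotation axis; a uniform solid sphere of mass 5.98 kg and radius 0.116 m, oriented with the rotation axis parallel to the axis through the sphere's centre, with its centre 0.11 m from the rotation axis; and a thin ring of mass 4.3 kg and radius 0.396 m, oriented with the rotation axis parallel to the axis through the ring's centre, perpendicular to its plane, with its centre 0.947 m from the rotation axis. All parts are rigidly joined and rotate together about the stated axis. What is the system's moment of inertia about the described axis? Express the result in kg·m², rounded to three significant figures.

Solid cylinder: I_cm = (1/2)MR² = (1/2)(2.68)(0.443)² = 0.26297 kg·m²; axis through the centre, so I = 0.26297 kg·m².
Solid sphere: I_cm = (2/5)MR² = (2/5)(5.98)(0.116)² = 0.032187 kg·m²; centre at d = 0.11 m, so the parallel axis theorem gives I = 0.032187 + (5.98)(0.11)² = 0.10454 kg·m².
Thin ring: I_cm = MR² = (4.3)(0.396)² = 0.67431 kg·m²; centre at d = 0.947 m, so the parallel axis theorem gives I = 0.67431 + (4.3)(0.947)² = 4.5306 kg·m².
Total I = 0.26297 + 0.10454 + 4.5306 = 4.8981 kg·m².

4.90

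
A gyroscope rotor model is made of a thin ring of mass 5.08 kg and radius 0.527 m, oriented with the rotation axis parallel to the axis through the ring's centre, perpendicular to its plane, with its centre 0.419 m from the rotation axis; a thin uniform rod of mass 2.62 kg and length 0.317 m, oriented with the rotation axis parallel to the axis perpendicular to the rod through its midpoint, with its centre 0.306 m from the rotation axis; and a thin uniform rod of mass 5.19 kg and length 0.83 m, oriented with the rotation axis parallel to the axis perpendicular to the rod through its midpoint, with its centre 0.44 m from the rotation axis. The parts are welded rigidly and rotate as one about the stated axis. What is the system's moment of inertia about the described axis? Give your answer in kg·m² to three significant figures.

3.87

Thin ring: I_cm = MR² = (5.08)(0.527)² = 1.4109 kg·m²; centre at d = 0.419 m, so I = I_cm + Md² gives I = 1.4109 + (5.08)(0.419)² = 2.3027 kg·m².
Thin rod: I_cm = (1/12)ML² = (1/12)(2.62)(0.317)² = 0.02194 kg·m²; centre at d = 0.306 m, so I = I_cm + Md² gives I = 0.02194 + (2.62)(0.306)² = 0.26727 kg·m².
Thin rod: I_cm = (1/12)ML² = (1/12)(5.19)(0.83)² = 0.29795 kg·m²; centre at d = 0.44 m, so I = I_cm + Md² gives I = 0.29795 + (5.19)(0.44)² = 1.3027 kg·m².
Total I = 2.3027 + 0.26727 + 1.3027 = 3.8727 kg·m².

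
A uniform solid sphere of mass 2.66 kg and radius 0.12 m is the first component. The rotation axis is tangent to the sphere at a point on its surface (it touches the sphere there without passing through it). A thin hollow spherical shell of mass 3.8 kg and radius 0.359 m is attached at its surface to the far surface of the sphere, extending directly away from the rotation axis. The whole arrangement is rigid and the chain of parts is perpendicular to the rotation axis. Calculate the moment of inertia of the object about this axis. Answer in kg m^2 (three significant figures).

1.74

Solid sphere: I_cm = (2/5)MR² = (2/5)(2.66)(0.12)² = 0.015322 kg m^2; centre at d = 0.12 m, so I = I_cm + Md² gives I = 0.015322 + (2.66)(0.12)² = 0.053626 kg m^2.
Spherical shell: I_cm = (2/3)MR² = (2/3)(3.8)(0.359)² = 0.3265 kg m^2; centre at d = 0.12 + 0.12 + 0.359 = 0.599 m, so I = I_cm + Md² gives I = 0.3265 + (3.8)(0.599)² = 1.6899 kg m^2.
Total I = 0.053626 + 1.6899 = 1.7436 kg m^2.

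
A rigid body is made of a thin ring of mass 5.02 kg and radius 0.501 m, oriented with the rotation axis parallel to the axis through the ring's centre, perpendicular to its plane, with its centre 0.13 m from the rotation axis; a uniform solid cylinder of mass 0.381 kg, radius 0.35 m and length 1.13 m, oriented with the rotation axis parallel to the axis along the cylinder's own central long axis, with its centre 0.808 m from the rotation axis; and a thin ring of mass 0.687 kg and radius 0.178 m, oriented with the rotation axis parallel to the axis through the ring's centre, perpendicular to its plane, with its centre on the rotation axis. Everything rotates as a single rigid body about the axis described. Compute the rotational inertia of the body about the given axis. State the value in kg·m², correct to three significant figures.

1.64

Thin ring: I_cm = MR² = (5.02)(0.501)² = 1.26 kg·m²; centre at d = 0.13 m, so I = I_cm + Md² gives I = 1.26 + (5.02)(0.13)² = 1.3449 kg·m².
Solid cylinder: I_cm = (1/2)MR² = (1/2)(0.381)(0.35)² = 0.023336 kg·m²; centre at d = 0.808 m, so I = I_cm + Md² gives I = 0.023336 + (0.381)(0.808)² = 0.27208 kg·m².
Thin ring: I_cm = MR² = (0.687)(0.178)² = 0.021767 kg·m²; axis through the centre, so I = 0.021767 kg·m².
Total I = 1.3449 + 0.27208 + 0.021767 = 1.6387 kg·m².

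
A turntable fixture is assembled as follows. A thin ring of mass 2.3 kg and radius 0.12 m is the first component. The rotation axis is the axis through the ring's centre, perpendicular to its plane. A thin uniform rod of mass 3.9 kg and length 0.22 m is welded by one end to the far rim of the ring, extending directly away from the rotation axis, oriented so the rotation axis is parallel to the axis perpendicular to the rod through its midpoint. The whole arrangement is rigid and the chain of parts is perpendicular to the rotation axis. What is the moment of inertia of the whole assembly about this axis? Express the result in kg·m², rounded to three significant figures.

Thin ring: I_cm = MR² = (2.3)(0.12)² = 0.03312 kg·m²; axis through the centre, so I = 0.03312 kg·m².
Thin rod: I_cm = (1/12)ML² = (1/12)(3.9)(0.22)² = 0.01573 kg·m²; centre at d = 0.12 + 0.11 = 0.23 m, so the parallel axis theorem gives I = 0.01573 + (3.9)(0.23)² = 0.22204 kg·m².
Total I = 0.03312 + 0.22204 = 0.25516 kg·m².

0.255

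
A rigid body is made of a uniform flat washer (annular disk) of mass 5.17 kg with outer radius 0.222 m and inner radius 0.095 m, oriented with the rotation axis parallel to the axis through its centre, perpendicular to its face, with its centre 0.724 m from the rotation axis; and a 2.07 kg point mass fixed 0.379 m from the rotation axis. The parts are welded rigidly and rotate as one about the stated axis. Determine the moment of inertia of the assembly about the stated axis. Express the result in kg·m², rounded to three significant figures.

Annular disk: I_cm = (1/2)M(R²+r²) = (1/2)(5.17)[(0.222)² + (0.095)²] = 0.15073 kg·m²; centre at d = 0.724 m, so the parallel axis theorem gives I = 0.15073 + (5.17)(0.724)² = 2.8607 kg·m².
Point mass: I_cm = 0; centre at d = 0.379 m, so the parallel axis theorem gives I = 0 + (2.07)(0.379)² = 0.29734 kg·m².
Total I = 2.8607 + 0.29734 = 3.1581 kg·m².

3.16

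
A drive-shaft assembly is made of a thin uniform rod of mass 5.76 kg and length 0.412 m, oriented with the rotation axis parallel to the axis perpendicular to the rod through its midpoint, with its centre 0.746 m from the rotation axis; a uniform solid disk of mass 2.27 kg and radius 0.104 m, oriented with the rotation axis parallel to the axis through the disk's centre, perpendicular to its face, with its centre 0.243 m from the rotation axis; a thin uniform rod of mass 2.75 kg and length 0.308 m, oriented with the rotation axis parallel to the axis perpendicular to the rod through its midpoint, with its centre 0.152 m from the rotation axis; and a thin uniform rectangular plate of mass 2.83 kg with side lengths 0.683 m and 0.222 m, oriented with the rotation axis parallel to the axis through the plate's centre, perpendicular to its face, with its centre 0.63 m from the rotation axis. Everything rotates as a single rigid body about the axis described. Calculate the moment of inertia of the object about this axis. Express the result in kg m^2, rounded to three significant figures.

Thin rod: I_cm = (1/12)ML² = (1/12)(5.76)(0.412)² = 0.081477 kg m^2; centre at d = 0.746 m, so the parallel axis theorem gives I = 0.081477 + (5.76)(0.746)² = 3.287 kg m^2.
Solid disk: I_cm = (1/2)MR² = (1/2)(2.27)(0.104)² = 0.012276 kg m^2; centre at d = 0.243 m, so the parallel axis theorem gives I = 0.012276 + (2.27)(0.243)² = 0.14632 kg m^2.
Thin rod: I_cm = (1/12)ML² = (1/12)(2.75)(0.308)² = 0.02174 kg m^2; centre at d = 0.152 m, so the parallel axis theorem gives I = 0.02174 + (2.75)(0.152)² = 0.085276 kg m^2.
Rectangular plate: I_cm = (1/12)M(a²+b²) = (1/12)(2.83)[(0.683)² + (0.222)²] = 0.12164 kg m^2; centre at d = 0.63 m, so the parallel axis theorem gives I = 0.12164 + (2.83)(0.63)² = 1.2449 kg m^2.
Total I = 3.287 + 0.14632 + 0.085276 + 1.2449 = 4.7635 kg m^2.

4.76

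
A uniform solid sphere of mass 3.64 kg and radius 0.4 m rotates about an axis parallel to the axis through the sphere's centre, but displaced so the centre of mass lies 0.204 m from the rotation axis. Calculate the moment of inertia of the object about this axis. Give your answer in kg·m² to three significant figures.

I_cm = (2/5)MR² = (2/5)(3.64)(0.4)² = 0.23296 kg·m²; centre at d = 0.204 m, so the parallel axis theorem gives I = 0.23296 + (3.64)(0.204)² = 0.38444 kg·m².

0.384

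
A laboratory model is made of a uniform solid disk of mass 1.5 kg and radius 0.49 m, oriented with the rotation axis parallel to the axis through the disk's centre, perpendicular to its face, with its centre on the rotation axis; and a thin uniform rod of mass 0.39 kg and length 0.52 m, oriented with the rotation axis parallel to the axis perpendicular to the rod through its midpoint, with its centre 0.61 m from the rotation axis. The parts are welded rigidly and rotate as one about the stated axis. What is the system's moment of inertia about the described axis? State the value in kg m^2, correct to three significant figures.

Solid disk: I_cm = (1/2)MR² = (1/2)(1.5)(0.49)² = 0.18007 kg m^2; axis through the centre, so I = 0.18007 kg m^2.
Thin rod: I_cm = (1/12)ML² = (1/12)(0.39)(0.52)² = 0.008788 kg m^2; centre at d = 0.61 m, so the parallel axis theorem gives I = 0.008788 + (0.39)(0.61)² = 0.15391 kg m^2.
Total I = 0.18007 + 0.15391 = 0.33398 kg m^2.

0.334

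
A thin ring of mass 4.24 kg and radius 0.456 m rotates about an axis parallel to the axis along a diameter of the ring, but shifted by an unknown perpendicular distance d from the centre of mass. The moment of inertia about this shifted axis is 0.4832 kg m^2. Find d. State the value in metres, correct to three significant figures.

0.100

About the centre-of-mass axis, I_cm = (1/2)MR² = (1/2)(4.24)(0.456)² = 0.44082 kg m^2.
Parallel axis theorem: I = I_cm + Md², so Md² = 0.4832 − 0.44082 = 0.042376 kg m^2.
d = √(0.042376 / 4.24) = 0.099971 m.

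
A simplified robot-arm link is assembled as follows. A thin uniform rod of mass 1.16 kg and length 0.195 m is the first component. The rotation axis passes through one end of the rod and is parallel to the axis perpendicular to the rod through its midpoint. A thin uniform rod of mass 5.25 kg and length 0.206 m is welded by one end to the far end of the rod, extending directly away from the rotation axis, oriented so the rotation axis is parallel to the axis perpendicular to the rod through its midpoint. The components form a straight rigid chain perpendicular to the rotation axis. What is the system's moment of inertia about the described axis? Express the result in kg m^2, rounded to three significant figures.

0.499

Thin rod: I_cm = (1/12)ML² = (1/12)(1.16)(0.195)² = 0.0036757 kg m^2; centre at d = 0.0975 m, so the parallel axis theorem gives I = 0.0036757 + (1.16)(0.0975)² = 0.014703 kg m^2.
Thin rod: I_cm = (1/12)ML² = (1/12)(5.25)(0.206)² = 0.018566 kg m^2; centre at d = 0.0975 + 0.0975 + 0.103 = 0.298 m, so the parallel axis theorem gives I = 0.018566 + (5.25)(0.298)² = 0.48479 kg m^2.
Total I = 0.014703 + 0.48479 = 0.49949 kg m^2.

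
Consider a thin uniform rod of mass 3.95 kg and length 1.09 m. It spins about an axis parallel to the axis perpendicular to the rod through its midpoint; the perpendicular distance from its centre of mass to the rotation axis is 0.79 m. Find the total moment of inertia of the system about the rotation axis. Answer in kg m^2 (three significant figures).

I_cm = (1/12)ML² = (1/12)(3.95)(1.09)² = 0.39108 kg m^2; centre at d = 0.79 m, so the parallel axis theorem gives I = 0.39108 + (3.95)(0.79)² = 2.8563 kg m^2.

2.86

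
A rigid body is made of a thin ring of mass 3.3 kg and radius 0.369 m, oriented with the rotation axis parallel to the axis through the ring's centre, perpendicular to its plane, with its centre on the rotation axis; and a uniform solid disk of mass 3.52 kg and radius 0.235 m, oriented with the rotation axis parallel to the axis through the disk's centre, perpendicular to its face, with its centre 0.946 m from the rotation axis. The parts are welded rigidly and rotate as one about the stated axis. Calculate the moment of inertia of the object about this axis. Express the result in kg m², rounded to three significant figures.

3.70

Thin ring: I_cm = MR² = (3.3)(0.369)² = 0.44933 kg m²; axis through the centre, so I = 0.44933 kg m².
Solid disk: I_cm = (1/2)MR² = (1/2)(3.52)(0.235)² = 0.097196 kg m²; centre at d = 0.946 m, so the parallel axis theorem gives I = 0.097196 + (3.52)(0.946)² = 3.2473 kg m².
Total I = 0.44933 + 3.2473 = 3.6966 kg m².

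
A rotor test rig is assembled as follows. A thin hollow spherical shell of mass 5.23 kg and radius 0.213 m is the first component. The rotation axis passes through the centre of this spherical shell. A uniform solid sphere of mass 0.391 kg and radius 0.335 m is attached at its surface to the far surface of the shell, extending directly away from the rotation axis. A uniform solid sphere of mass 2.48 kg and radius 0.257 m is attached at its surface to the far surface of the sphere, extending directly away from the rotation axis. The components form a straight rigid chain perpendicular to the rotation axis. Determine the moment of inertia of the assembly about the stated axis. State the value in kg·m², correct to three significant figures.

Spherical shell: I_cm = (2/3)MR² = (2/3)(5.23)(0.213)² = 0.15819 kg·m²; axis through the centre, so I = 0.15819 kg·m².
Solid sphere: I_cm = (2/5)MR² = (2/5)(0.391)(0.335)² = 0.017552 kg·m²; centre at d = 0.213 + 0.335 = 0.548 m, so I = I_cm + Md² gives I = 0.017552 + (0.391)(0.548)² = 0.13497 kg·m².
Solid sphere: I_cm = (2/5)MR² = (2/5)(2.48)(0.257)² = 0.065521 kg·m²; centre at d = 0.213 + 0.335 + 0.335 + 0.257 = 1.14 m, so I = I_cm + Md² gives I = 0.065521 + (2.48)(1.14)² = 3.2885 kg·m².
Total I = 0.15819 + 0.13497 + 3.2885 = 3.5817 kg·m².

3.58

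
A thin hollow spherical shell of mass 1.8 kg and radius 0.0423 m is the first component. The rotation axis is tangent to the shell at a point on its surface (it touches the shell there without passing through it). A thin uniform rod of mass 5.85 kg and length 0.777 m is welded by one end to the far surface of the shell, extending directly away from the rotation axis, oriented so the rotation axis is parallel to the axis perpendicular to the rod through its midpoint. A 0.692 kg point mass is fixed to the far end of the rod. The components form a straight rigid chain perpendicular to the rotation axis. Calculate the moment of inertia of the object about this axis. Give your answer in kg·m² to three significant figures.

Spherical shell: I_cm = (2/3)MR² = (2/3)(1.8)(0.0423)² = 0.0021471 kg·m²; centre at d = 0.0423 m, so the parallel axis theorem gives I = 0.0021471 + (1.8)(0.0423)² = 0.0053679 kg·m².
Thin rod: I_cm = (1/12)ML² = (1/12)(5.85)(0.777)² = 0.29432 kg·m²; centre at d = 0.0423 + 0.0423 + 0.3885 = 0.4731 m, so the parallel axis theorem gives I = 0.29432 + (5.85)(0.4731)² = 1.6037 kg·m².
Point mass: I_cm = 0; centre at d = 0.0423 + 0.0423 + 0.3885 + 0.3885 = 0.8616 m, so the parallel axis theorem gives I = 0 + (0.692)(0.8616)² = 0.51371 kg·m².
Total I = 0.0053679 + 1.6037 + 0.51371 = 2.1228 kg·m².

2.12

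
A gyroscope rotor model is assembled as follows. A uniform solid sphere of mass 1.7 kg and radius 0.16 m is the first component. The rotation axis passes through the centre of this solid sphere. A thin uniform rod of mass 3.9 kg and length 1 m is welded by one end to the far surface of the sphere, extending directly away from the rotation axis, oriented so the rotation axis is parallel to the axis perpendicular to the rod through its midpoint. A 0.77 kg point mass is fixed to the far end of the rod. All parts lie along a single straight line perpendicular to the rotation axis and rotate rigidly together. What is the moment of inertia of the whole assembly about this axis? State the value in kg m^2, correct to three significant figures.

3.08

Solid sphere: I_cm = (2/5)MR² = (2/5)(1.7)(0.16)² = 0.017408 kg m^2; axis through the centre, so I = 0.017408 kg m^2.
Thin rod: I_cm = (1/12)ML² = (1/12)(3.9)(1)² = 0.325 kg m^2; centre at d = 0.16 + 0.5 = 0.66 m, so I = I_cm + Md² gives I = 0.325 + (3.9)(0.66)² = 2.0238 kg m^2.
Point mass: I_cm = 0; centre at d = 0.16 + 0.5 + 0.5 = 1.16 m, so I = I_cm + Md² gives I = 0 + (0.77)(1.16)² = 1.0361 kg m^2.
Total I = 0.017408 + 2.0238 + 1.0361 = 3.0774 kg m^2.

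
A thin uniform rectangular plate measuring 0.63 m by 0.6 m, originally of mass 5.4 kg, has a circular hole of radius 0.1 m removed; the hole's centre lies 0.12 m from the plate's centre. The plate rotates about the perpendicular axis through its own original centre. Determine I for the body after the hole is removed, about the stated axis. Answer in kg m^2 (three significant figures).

0.332

Unpierced body about its centre: I₀ = (1/12)M(a²+b²) = (1/12)(5.4)[(0.63)² + (0.6)²] = 0.3406 kg m^2.
The removed disk has mass m = M·πr²/(ab) = (5.4)·π(0.1)²/(0.63·0.6) = 0.4488 kg (same uniform areal density).
Its moment of inertia about the rotation axis (parallel-axis theorem): I_hole = (1/2)mr² + md² = (1/2)(0.4488)(0.1)² + (0.4488)(0.12)² = 0.0087067 kg m^2.
Treating the hole as negative mass, I = I₀ − I_hole = 0.3406 − 0.0087067 = 0.3319 kg m^2.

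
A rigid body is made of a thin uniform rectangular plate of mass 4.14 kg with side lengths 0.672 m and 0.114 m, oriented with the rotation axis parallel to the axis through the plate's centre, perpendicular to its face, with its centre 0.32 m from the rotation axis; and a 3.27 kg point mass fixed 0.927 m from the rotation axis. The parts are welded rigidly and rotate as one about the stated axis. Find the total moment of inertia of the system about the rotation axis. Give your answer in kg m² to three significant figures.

Rectangular plate: I_cm = (1/12)M(a²+b²) = (1/12)(4.14)[(0.672)² + (0.114)²] = 0.16028 kg m²; centre at d = 0.32 m, so I = I_cm + Md² gives I = 0.16028 + (4.14)(0.32)² = 0.58422 kg m².
Point mass: I_cm = 0; centre at d = 0.927 m, so I = I_cm + Md² gives I = 0 + (3.27)(0.927)² = 2.81 kg m².
Total I = 0.58422 + 2.81 = 3.3942 kg m².

3.39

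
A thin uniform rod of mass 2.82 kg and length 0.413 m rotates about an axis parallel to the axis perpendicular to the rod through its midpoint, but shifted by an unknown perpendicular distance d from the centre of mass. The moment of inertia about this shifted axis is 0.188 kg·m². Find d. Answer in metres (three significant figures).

About the centre-of-mass axis, I_cm = (1/12)ML² = (1/12)(2.82)(0.413)² = 0.040084 kg·m².
Parallel axis theorem: I = I_cm + Md², so Md² = 0.188 − 0.040084 = 0.14792 kg·m².
d = √(0.14792 / 2.82) = 0.22903 m.

0.229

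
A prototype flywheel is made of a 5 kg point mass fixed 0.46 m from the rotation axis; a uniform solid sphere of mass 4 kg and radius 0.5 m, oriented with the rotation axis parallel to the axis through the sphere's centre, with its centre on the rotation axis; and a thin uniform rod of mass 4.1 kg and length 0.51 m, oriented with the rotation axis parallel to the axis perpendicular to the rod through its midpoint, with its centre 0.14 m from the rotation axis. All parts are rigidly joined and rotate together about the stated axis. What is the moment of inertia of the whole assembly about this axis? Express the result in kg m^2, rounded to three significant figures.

Point mass: I_cm = 0; centre at d = 0.46 m, so I = I_cm + Md² gives I = 0 + (5)(0.46)² = 1.058 kg m^2.
Solid sphere: I_cm = (2/5)MR² = (2/5)(4)(0.5)² = 0.4 kg m^2; axis through the centre, so I = 0.4 kg m^2.
Thin rod: I_cm = (1/12)ML² = (1/12)(4.1)(0.51)² = 0.088867 kg m^2; centre at d = 0.14 m, so I = I_cm + Md² gives I = 0.088867 + (4.1)(0.14)² = 0.16923 kg m^2.
Total I = 1.058 + 0.4 + 0.16923 = 1.6272 kg m^2.

1.63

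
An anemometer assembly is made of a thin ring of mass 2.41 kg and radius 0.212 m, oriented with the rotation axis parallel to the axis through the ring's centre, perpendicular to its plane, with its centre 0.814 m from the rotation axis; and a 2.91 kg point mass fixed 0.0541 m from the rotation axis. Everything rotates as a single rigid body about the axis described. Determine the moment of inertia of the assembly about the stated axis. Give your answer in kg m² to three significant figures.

1.71

Thin ring: I_cm = MR² = (2.41)(0.212)² = 0.10832 kg m²; centre at d = 0.814 m, so I = I_cm + Md² gives I = 0.10832 + (2.41)(0.814)² = 1.7052 kg m².
Point mass: I_cm = 0; centre at d = 0.0541 m, so I = I_cm + Md² gives I = 0 + (2.91)(0.0541)² = 0.008517 kg m².
Total I = 1.7052 + 0.008517 = 1.7137 kg m².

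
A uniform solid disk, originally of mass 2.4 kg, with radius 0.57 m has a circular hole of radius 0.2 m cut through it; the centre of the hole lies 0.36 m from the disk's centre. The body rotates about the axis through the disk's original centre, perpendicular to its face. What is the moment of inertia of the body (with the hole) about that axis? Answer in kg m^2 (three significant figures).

0.346

Unpierced body about its centre: I₀ = (1/2)MR² = (1/2)(2.4)(0.57)² = 0.38988 kg m^2.
The removed disk has mass m = M·(r/R)² = (2.4)(0.2/0.57)² = 0.29548 kg (same uniform areal density).
Its moment of inertia about the rotation axis (parallel-axis theorem): I_hole = (1/2)mr² + md² = (1/2)(0.29548)(0.2)² + (0.29548)(0.36)² = 0.044203 kg m^2.
Treating the hole as negative mass, I = I₀ − I_hole = 0.38988 − 0.044203 = 0.34568 kg m^2.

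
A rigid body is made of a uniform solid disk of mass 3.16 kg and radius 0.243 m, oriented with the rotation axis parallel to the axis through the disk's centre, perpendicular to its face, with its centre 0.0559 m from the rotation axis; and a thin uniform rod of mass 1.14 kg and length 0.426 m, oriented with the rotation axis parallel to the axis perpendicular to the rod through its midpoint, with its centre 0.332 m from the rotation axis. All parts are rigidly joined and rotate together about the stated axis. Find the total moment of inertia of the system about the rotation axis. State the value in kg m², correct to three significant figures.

0.246

Solid disk: I_cm = (1/2)MR² = (1/2)(3.16)(0.243)² = 0.093297 kg m²; centre at d = 0.0559 m, so the parallel axis theorem gives I = 0.093297 + (3.16)(0.0559)² = 0.10317 kg m².
Thin rod: I_cm = (1/12)ML² = (1/12)(1.14)(0.426)² = 0.01724 kg m²; centre at d = 0.332 m, so the parallel axis theorem gives I = 0.01724 + (1.14)(0.332)² = 0.1429 kg m².
Total I = 0.10317 + 0.1429 = 0.24607 kg m².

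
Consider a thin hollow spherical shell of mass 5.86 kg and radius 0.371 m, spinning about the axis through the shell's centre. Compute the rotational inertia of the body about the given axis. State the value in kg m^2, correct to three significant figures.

I_cm = (2/3)MR² = (2/3)(5.86)(0.371)² = 0.53772 kg m^2; axis through the centre, so I = 0.53772 kg m^2.

0.538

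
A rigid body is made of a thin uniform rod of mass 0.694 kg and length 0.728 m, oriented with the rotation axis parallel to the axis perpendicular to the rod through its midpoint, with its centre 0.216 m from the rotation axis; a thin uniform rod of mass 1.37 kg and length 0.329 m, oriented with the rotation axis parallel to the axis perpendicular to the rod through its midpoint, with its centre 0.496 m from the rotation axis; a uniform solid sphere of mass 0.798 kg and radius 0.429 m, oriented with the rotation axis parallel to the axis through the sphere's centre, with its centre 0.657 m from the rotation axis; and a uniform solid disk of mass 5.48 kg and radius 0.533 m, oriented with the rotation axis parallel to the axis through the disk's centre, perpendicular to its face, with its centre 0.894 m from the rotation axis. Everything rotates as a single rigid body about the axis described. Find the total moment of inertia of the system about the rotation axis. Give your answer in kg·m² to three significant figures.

Thin rod: I_cm = (1/12)ML² = (1/12)(0.694)(0.728)² = 0.030651 kg·m²; centre at d = 0.216 m, so the parallel axis theorem gives I = 0.030651 + (0.694)(0.216)² = 0.06303 kg·m².
Thin rod: I_cm = (1/12)ML² = (1/12)(1.37)(0.329)² = 0.012358 kg·m²; centre at d = 0.496 m, so the parallel axis theorem gives I = 0.012358 + (1.37)(0.496)² = 0.3494 kg·m².
Solid sphere: I_cm = (2/5)MR² = (2/5)(0.798)(0.429)² = 0.058746 kg·m²; centre at d = 0.657 m, so the parallel axis theorem gives I = 0.058746 + (0.798)(0.657)² = 0.4032 kg·m².
Solid disk: I_cm = (1/2)MR² = (1/2)(5.48)(0.533)² = 0.7784 kg·m²; centre at d = 0.894 m, so the parallel axis theorem gives I = 0.7784 + (5.48)(0.894)² = 5.1582 kg·m².
Total I = 0.06303 + 0.3494 + 0.4032 + 5.1582 = 5.9738 kg·m².

5.97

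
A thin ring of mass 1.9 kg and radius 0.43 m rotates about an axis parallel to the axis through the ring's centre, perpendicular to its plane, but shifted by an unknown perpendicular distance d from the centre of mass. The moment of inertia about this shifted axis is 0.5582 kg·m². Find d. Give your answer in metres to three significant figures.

0.330

About the centre-of-mass axis, I_cm = MR² = (1.9)(0.43)² = 0.35131 kg·m².
Parallel axis theorem: I = I_cm + Md², so Md² = 0.5582 − 0.35131 = 0.20689 kg·m².
d = √(0.20689 / 1.9) = 0.32998 m.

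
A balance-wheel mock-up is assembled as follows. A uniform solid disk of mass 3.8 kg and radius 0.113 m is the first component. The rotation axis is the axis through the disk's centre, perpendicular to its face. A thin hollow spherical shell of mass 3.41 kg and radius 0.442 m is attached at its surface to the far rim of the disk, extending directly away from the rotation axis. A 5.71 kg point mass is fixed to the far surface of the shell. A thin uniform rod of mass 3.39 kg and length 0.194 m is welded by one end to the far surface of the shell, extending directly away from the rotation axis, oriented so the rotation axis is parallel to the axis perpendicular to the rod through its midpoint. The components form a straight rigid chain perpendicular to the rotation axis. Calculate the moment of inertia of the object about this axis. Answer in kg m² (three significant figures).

Solid disk: I_cm = (1/2)MR² = (1/2)(3.8)(0.113)² = 0.024261 kg m²; axis through the centre, so I = 0.024261 kg m².
Spherical shell: I_cm = (2/3)MR² = (2/3)(3.41)(0.442)² = 0.44413 kg m²; centre at d = 0.113 + 0.442 = 0.555 m, so the parallel axis theorem gives I = 0.44413 + (3.41)(0.555)² = 1.4945 kg m².
Point mass: I_cm = 0; centre at d = 0.113 + 0.442 + 0.442 = 0.997 m, so the parallel axis theorem gives I = 0 + (5.71)(0.997)² = 5.6758 kg m².
Thin rod: I_cm = (1/12)ML² = (1/12)(3.39)(0.194)² = 0.010632 kg m²; centre at d = 0.113 + 0.442 + 0.442 + 0.097 = 1.094 m, so the parallel axis theorem gives I = 0.010632 + (3.39)(1.094)² = 4.0679 kg m².
Total I = 0.024261 + 1.4945 + 5.6758 + 4.0679 = 11.262 kg m².

11.3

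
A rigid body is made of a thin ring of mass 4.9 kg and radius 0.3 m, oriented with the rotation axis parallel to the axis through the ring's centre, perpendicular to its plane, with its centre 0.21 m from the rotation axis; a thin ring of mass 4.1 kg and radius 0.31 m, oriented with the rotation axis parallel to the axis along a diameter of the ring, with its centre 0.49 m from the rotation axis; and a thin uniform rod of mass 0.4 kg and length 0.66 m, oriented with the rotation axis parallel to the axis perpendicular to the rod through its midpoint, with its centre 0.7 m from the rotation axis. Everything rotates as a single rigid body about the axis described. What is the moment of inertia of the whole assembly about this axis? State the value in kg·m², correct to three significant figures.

Thin ring: I_cm = MR² = (4.9)(0.3)² = 0.441 kg·m²; centre at d = 0.21 m, so the parallel axis theorem gives I = 0.441 + (4.9)(0.21)² = 0.65709 kg·m².
Thin ring: I_cm = (1/2)MR² = (1/2)(4.1)(0.31)² = 0.197 kg·m²; centre at d = 0.49 m, so the parallel axis theorem gives I = 0.197 + (4.1)(0.49)² = 1.1814 kg·m².
Thin rod: I_cm = (1/12)ML² = (1/12)(0.4)(0.66)² = 0.01452 kg·m²; centre at d = 0.7 m, so the parallel axis theorem gives I = 0.01452 + (0.4)(0.7)² = 0.21052 kg·m².
Total I = 0.65709 + 1.1814 + 0.21052 = 2.049 kg·m².

2.05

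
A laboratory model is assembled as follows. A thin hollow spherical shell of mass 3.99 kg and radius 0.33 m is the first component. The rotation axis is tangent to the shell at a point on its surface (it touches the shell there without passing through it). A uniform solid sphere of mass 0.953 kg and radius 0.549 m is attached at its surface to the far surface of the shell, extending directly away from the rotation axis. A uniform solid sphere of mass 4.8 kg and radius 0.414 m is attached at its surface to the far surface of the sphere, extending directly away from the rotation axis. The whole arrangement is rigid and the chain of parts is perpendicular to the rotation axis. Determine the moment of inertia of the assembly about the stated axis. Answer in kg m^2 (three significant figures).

Spherical shell: I_cm = (2/3)MR² = (2/3)(3.99)(0.33)² = 0.28967 kg m^2; centre at d = 0.33 m, so the parallel axis theorem gives I = 0.28967 + (3.99)(0.33)² = 0.72419 kg m^2.
Solid sphere: I_cm = (2/5)MR² = (2/5)(0.953)(0.549)² = 0.11489 kg m^2; centre at d = 0.33 + 0.33 + 0.549 = 1.209 m, so the parallel axis theorem gives I = 0.11489 + (0.953)(1.209)² = 1.5079 kg m^2.
Solid sphere: I_cm = (2/5)MR² = (2/5)(4.8)(0.414)² = 0.32908 kg m^2; centre at d = 0.33 + 0.33 + 0.549 + 0.549 + 0.414 = 2.172 m, so the parallel axis theorem gives I = 0.32908 + (4.8)(2.172)² = 22.973 kg m^2.
Total I = 0.72419 + 1.5079 + 22.973 = 25.206 kg m^2.

25.2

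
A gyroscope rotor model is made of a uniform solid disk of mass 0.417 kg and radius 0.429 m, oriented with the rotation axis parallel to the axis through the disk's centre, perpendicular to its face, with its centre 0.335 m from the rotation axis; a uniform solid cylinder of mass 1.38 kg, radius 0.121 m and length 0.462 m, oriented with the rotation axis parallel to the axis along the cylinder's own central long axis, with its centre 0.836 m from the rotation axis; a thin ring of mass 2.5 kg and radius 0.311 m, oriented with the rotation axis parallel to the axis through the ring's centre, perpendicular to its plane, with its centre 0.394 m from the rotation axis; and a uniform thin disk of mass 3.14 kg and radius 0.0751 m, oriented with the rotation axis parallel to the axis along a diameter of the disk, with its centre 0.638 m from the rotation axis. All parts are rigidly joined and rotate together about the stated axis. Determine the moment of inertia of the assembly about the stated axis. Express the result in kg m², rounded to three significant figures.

2.97

Solid disk: I_cm = (1/2)MR² = (1/2)(0.417)(0.429)² = 0.038373 kg m²; centre at d = 0.335 m, so the parallel axis theorem gives I = 0.038373 + (0.417)(0.335)² = 0.08517 kg m².
Solid cylinder: I_cm = (1/2)MR² = (1/2)(1.38)(0.121)² = 0.010102 kg m²; centre at d = 0.836 m, so the parallel axis theorem gives I = 0.010102 + (1.38)(0.836)² = 0.97458 kg m².
Thin ring: I_cm = MR² = (2.5)(0.311)² = 0.2418 kg m²; centre at d = 0.394 m, so the parallel axis theorem gives I = 0.2418 + (2.5)(0.394)² = 0.62989 kg m².
Thin disk: I_cm = (1/4)MR² = (1/4)(3.14)(0.0751)² = 0.0044274 kg m²; centre at d = 0.638 m, so the parallel axis theorem gives I = 0.0044274 + (3.14)(0.638)² = 1.2825 kg m².
Total I = 0.08517 + 0.97458 + 0.62989 + 1.2825 = 2.9722 kg m².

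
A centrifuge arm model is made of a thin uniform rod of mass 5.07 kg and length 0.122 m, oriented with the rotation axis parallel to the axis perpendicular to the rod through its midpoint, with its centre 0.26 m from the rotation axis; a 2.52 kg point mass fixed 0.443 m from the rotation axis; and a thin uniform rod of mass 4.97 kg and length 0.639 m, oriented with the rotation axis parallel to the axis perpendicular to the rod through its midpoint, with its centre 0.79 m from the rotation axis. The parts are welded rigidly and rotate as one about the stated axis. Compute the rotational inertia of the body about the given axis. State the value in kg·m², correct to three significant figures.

4.11

Thin rod: I_cm = (1/12)ML² = (1/12)(5.07)(0.122)² = 0.0062885 kg·m²; centre at d = 0.26 m, so I = I_cm + Md² gives I = 0.0062885 + (5.07)(0.26)² = 0.34902 kg·m².
Point mass: I_cm = 0; centre at d = 0.443 m, so I = I_cm + Md² gives I = 0 + (2.52)(0.443)² = 0.49455 kg·m².
Thin rod: I_cm = (1/12)ML² = (1/12)(4.97)(0.639)² = 0.16911 kg·m²; centre at d = 0.79 m, so I = I_cm + Md² gives I = 0.16911 + (4.97)(0.79)² = 3.2709 kg·m².
Total I = 0.34902 + 0.49455 + 3.2709 = 4.1145 kg·m².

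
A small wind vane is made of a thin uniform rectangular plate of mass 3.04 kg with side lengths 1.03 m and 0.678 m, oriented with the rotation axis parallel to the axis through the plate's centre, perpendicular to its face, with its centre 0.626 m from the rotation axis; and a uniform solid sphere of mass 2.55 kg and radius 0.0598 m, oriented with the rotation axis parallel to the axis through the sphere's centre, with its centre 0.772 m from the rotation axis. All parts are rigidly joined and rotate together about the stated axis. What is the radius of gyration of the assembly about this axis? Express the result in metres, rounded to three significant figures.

0.745

Rectangular plate: I_cm = (1/12)M(a²+b²) = (1/12)(3.04)[(1.03)² + (0.678)²] = 0.38521 kg m²; centre at d = 0.626 m, so I = I_cm + Md² gives I = 0.38521 + (3.04)(0.626)² = 1.5765 kg m².
Solid sphere: I_cm = (2/5)MR² = (2/5)(2.55)(0.0598)² = 0.0036476 kg m²; centre at d = 0.772 m, so I = I_cm + Md² gives I = 0.0036476 + (2.55)(0.772)² = 1.5234 kg m².
Total I = 3.0999 kg m²; total mass M = 5.59 kg.
k = √(I/M) = √(3.0999/5.59) = 0.74468 m.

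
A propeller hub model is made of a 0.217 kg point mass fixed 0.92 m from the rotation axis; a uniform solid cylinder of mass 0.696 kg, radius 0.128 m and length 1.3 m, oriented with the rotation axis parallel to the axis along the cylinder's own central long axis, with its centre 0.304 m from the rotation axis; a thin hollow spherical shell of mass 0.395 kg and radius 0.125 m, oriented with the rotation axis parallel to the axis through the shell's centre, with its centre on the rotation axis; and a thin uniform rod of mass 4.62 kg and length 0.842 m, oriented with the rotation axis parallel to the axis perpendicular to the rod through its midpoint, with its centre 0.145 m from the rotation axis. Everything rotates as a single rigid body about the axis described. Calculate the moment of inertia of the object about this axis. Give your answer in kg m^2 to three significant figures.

0.628

Point mass: I_cm = 0; centre at d = 0.92 m, so I = I_cm + Md² gives I = 0 + (0.217)(0.92)² = 0.18367 kg m^2.
Solid cylinder: I_cm = (1/2)MR² = (1/2)(0.696)(0.128)² = 0.0057016 kg m^2; centre at d = 0.304 m, so I = I_cm + Md² gives I = 0.0057016 + (0.696)(0.304)² = 0.070023 kg m^2.
Spherical shell: I_cm = (2/3)MR² = (2/3)(0.395)(0.125)² = 0.0041146 kg m^2; axis through the centre, so I = 0.0041146 kg m^2.
Thin rod: I_cm = (1/12)ML² = (1/12)(4.62)(0.842)² = 0.27295 kg m^2; centre at d = 0.145 m, so I = I_cm + Md² gives I = 0.27295 + (4.62)(0.145)² = 0.37009 kg m^2.
Total I = 0.18367 + 0.070023 + 0.0041146 + 0.37009 = 0.62789 kg m^2.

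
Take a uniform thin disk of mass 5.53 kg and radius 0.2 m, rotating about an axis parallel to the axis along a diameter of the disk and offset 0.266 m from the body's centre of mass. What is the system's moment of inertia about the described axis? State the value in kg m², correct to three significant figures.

I_cm = (1/4)MR² = (1/4)(5.53)(0.2)² = 0.0553 kg m²; centre at d = 0.266 m, so the parallel axis theorem gives I = 0.0553 + (5.53)(0.266)² = 0.44658 kg m².

0.447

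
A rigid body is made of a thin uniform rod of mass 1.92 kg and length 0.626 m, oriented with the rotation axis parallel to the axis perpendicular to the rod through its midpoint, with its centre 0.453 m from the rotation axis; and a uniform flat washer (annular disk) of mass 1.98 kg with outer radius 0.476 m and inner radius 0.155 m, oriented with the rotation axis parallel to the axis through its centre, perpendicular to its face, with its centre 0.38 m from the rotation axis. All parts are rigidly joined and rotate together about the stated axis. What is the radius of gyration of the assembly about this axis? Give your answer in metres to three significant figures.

0.504

Thin rod: I_cm = (1/12)ML² = (1/12)(1.92)(0.626)² = 0.0627 kg m²; centre at d = 0.453 m, so the parallel axis theorem gives I = 0.0627 + (1.92)(0.453)² = 0.4567 kg m².
Annular disk: I_cm = (1/2)M(R²+r²) = (1/2)(1.98)[(0.476)² + (0.155)²] = 0.24809 kg m²; centre at d = 0.38 m, so the parallel axis theorem gives I = 0.24809 + (1.98)(0.38)² = 0.53401 kg m².
Total I = 0.99071 kg m²; total mass M = 3.9 kg.
k = √(I/M) = √(0.99071/3.9) = 0.50401 m.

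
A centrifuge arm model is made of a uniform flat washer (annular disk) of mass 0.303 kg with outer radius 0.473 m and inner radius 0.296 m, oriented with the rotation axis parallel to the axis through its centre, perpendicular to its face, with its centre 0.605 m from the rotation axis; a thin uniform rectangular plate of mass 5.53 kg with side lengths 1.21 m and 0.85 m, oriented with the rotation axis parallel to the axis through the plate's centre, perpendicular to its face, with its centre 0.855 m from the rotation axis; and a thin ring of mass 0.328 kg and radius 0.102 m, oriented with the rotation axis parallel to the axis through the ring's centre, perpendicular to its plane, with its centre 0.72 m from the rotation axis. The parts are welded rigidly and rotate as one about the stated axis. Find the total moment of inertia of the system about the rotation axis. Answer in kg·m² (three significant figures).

5.38

Annular disk: I_cm = (1/2)M(R²+r²) = (1/2)(0.303)[(0.473)² + (0.296)²] = 0.047169 kg·m²; centre at d = 0.605 m, so the parallel axis theorem gives I = 0.047169 + (0.303)(0.605)² = 0.15807 kg·m².
Rectangular plate: I_cm = (1/12)M(a²+b²) = (1/12)(5.53)[(1.21)² + (0.85)²] = 1.0077 kg·m²; centre at d = 0.855 m, so the parallel axis theorem gives I = 1.0077 + (5.53)(0.855)² = 5.0502 kg·m².
Thin ring: I_cm = MR² = (0.328)(0.102)² = 0.0034125 kg·m²; centre at d = 0.72 m, so the parallel axis theorem gives I = 0.0034125 + (0.328)(0.72)² = 0.17345 kg·m².
Total I = 0.15807 + 5.0502 + 0.17345 = 5.3817 kg·m².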